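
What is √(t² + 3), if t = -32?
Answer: √1027 ≈ 32.047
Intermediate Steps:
√(t² + 3) = √((-32)² + 3) = √(1024 + 3) = √1027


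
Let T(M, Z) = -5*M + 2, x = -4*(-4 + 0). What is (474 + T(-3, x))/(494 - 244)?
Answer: 491/250 ≈ 1.9640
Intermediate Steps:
x = 16 (x = -4*(-4) = 16)
T(M, Z) = 2 - 5*M
(474 + T(-3, x))/(494 - 244) = (474 + (2 - 5*(-3)))/(494 - 244) = (474 + (2 + 15))/250 = (474 + 17)*(1/250) = 491*(1/250) = 491/250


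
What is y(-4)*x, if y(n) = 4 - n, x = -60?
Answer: -480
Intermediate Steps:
y(-4)*x = (4 - 1*(-4))*(-60) = (4 + 4)*(-60) = 8*(-60) = -480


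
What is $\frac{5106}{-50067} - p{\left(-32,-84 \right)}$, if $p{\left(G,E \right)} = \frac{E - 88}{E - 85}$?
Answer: $- \frac{3158146}{2820441} \approx -1.1197$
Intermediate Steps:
$p{\left(G,E \right)} = \frac{-88 + E}{-85 + E}$
$\frac{5106}{-50067} - p{\left(-32,-84 \right)} = \frac{5106}{-50067} - \frac{-88 - 84}{-85 - 84} = 5106 \left(- \frac{1}{50067}\right) - \frac{1}{-169} \left(-172\right) = - \frac{1702}{16689} - \left(- \frac{1}{169}\right) \left(-172\right) = - \frac{1702}{16689} - \frac{172}{169} = - \frac{3158146}{2820441}$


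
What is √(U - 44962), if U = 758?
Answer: 2*I*√11051 ≈ 210.25*I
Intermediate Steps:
√(U - 44962) = √(758 - 44962) = √(-44204) = 2*I*√11051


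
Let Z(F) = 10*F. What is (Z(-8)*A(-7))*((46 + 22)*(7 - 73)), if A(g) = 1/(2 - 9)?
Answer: -359040/7 ≈ -51291.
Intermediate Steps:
A(g) = -⅐ (A(g) = 1/(-7) = -⅐)
(Z(-8)*A(-7))*((46 + 22)*(7 - 73)) = ((10*(-8))*(-⅐))*((46 + 22)*(7 - 73)) = (-80*(-⅐))*(68*(-66)) = (80/7)*(-4488) = -359040/7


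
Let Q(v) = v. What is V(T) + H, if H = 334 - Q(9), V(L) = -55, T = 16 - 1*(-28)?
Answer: 270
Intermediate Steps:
T = 44 (T = 16 + 28 = 44)
H = 325 (H = 334 - 1*9 = 334 - 9 = 325)
V(T) + H = -55 + 325 = 270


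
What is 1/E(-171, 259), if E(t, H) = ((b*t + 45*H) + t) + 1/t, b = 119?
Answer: -171/1515916 ≈ -0.00011280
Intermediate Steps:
E(t, H) = 1/t + 45*H + 120*t (E(t, H) = ((119*t + 45*H) + t) + 1/t = ((45*H + 119*t) + t) + 1/t = (45*H + 120*t) + 1/t = 1/t + 45*H + 120*t)
1/E(-171, 259) = 1/(1/(-171) + 45*259 + 120*(-171)) = 1/(-1/171 + 11655 - 20520) = 1/(-1515916/171) = -171/1515916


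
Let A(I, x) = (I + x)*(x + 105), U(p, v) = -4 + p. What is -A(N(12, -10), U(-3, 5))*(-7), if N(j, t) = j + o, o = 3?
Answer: 5488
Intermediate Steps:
N(j, t) = 3 + j (N(j, t) = j + 3 = 3 + j)
A(I, x) = (105 + x)*(I + x) (A(I, x) = (I + x)*(105 + x) = (105 + x)*(I + x))
-A(N(12, -10), U(-3, 5))*(-7) = -((-4 - 3)² + 105*(3 + 12) + 105*(-4 - 3) + (3 + 12)*(-4 - 3))*(-7) = -((-7)² + 105*15 + 105*(-7) + 15*(-7))*(-7) = -(49 + 1575 - 735 - 105)*(-7) = -1*784*(-7) = -784*(-7) = 5488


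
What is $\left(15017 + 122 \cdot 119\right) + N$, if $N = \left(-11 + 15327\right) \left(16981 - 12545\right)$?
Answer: $67971311$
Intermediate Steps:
$N = 67941776$ ($N = 15316 \cdot 4436 = 67941776$)
$\left(15017 + 122 \cdot 119\right) + N = \left(15017 + 122 \cdot 119\right) + 67941776 = \left(15017 + 14518\right) + 67941776 = 29535 + 67941776 = 67971311$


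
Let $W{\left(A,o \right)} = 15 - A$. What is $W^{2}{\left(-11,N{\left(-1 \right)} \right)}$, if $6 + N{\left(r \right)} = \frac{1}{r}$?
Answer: $676$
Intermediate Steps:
$N{\left(r \right)} = -6 + \frac{1}{r}$
$W^{2}{\left(-11,N{\left(-1 \right)} \right)} = \left(15 - -11\right)^{2} = \left(15 + 11\right)^{2} = 26^{2} = 676$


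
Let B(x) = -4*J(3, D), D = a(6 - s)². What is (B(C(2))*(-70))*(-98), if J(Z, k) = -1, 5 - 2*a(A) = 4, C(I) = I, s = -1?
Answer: 27440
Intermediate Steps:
a(A) = ½ (a(A) = 5/2 - ½*4 = 5/2 - 2 = ½)
D = ¼ (D = (½)² = ¼ ≈ 0.25000)
B(x) = 4 (B(x) = -4*(-1) = 4)
(B(C(2))*(-70))*(-98) = (4*(-70))*(-98) = -280*(-98) = 27440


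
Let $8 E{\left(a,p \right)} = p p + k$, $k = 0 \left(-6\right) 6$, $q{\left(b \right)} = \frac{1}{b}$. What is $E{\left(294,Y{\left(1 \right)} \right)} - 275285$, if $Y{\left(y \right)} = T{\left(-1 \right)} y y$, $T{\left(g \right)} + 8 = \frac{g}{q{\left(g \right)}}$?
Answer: $- \frac{2202231}{8} \approx -2.7528 \cdot 10^{5}$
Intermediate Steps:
$T{\left(g \right)} = -8 + g^{2}$ ($T{\left(g \right)} = -8 + \frac{g}{\frac{1}{g}} = -8 + g g = -8 + g^{2}$)
$k = 0$ ($k = 0 \cdot 6 = 0$)
$Y{\left(y \right)} = - 7 y^{2}$ ($Y{\left(y \right)} = \left(-8 + \left(-1\right)^{2}\right) y y = \left(-8 + 1\right) y y = - 7 y y = - 7 y^{2}$)
$E{\left(a,p \right)} = \frac{p^{2}}{8}$ ($E{\left(a,p \right)} = \frac{p p + 0}{8} = \frac{p^{2} + 0}{8} = \frac{p^{2}}{8}$)
$E{\left(294,Y{\left(1 \right)} \right)} - 275285 = \frac{\left(- 7 \cdot 1^{2}\right)^{2}}{8} - 275285 = \frac{\left(\left(-7\right) 1\right)^{2}}{8} - 275285 = \frac{\left(-7\right)^{2}}{8} - 275285 = \frac{1}{8} \cdot 49 - 275285 = \frac{49}{8} - 275285 = - \frac{2202231}{8}$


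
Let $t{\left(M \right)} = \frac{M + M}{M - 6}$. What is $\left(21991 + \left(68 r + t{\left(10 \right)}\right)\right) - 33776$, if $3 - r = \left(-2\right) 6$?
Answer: $-10760$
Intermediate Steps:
$r = 15$ ($r = 3 - \left(-2\right) 6 = 3 - -12 = 3 + 12 = 15$)
$t{\left(M \right)} = \frac{2 M}{-6 + M}$
$\left(21991 + \left(68 r + t{\left(10 \right)}\right)\right) - 33776 = \left(21991 + \left(68 \cdot 15 + 2 \cdot 10 \frac{1}{-6 + 10}\right)\right) - 33776 = \left(21991 + \left(1020 + 2 \cdot 10 \cdot \frac{1}{4}\right)\right) - 33776 = \left(21991 + \left(1020 + 5\right)\right) - 33776 = \left(21991 + 1025\right) - 33776 = 23016 - 33776 = -10760$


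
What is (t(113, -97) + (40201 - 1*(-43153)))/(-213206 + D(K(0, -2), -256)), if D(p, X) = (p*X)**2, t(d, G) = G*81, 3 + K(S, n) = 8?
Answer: 75497/1425194 ≈ 0.052973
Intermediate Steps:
K(S, n) = 5 (K(S, n) = -3 + 8 = 5)
t(d, G) = 81*G
D(p, X) = X**2*p**2 (D(p, X) = (X*p)**2 = X**2*p**2)
(t(113, -97) + (40201 - 1*(-43153)))/(-213206 + D(K(0, -2), -256)) = (81*(-97) + (40201 - 1*(-43153)))/(-213206 + (-256)**2*5**2) = (-7857 + (40201 + 43153))/(-213206 + 65536*25) = (-7857 + 83354)/(-213206 + 1638400) = 75497/1425194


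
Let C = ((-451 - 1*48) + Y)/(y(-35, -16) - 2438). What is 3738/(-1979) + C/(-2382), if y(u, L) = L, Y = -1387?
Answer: -10926971129/5784051006 ≈ -1.8892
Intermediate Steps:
C = 943/1227 (C = ((-451 - 1*48) - 1387)/(-16 - 2438) = ((-451 - 48) - 1387)/(-2454) = (-499 - 1387)*(-1/2454) = -1886*(-1/2454) = 943/1227 ≈ 0.76854)
3738/(-1979) + C/(-2382) = 3738/(-1979) + (943/1227)/(-2382) = 3738*(-1/1979) + (943/1227)*(-1/2382) = -3738/1979 - 943/2922714 = -10926971129/5784051006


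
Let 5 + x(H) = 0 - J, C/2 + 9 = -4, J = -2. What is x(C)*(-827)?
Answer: 2481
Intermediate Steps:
C = -26 (C = -18 + 2*(-4) = -18 - 8 = -26)
x(H) = -3 (x(H) = -5 + (0 - 1*(-2)) = -5 + (0 + 2) = -5 + 2 = -3)
x(C)*(-827) = -3*(-827) = 2481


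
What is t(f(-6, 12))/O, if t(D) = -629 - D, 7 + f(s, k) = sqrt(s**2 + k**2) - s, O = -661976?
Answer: 157/165494 + 3*sqrt(5)/330988 ≈ 0.00096894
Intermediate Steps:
f(s, k) = -7 + sqrt(k**2 + s**2) - s (f(s, k) = -7 + (sqrt(s**2 + k**2) - s) = -7 + (sqrt(k**2 + s**2) - s) = -7 + sqrt(k**2 + s**2) - s)
t(f(-6, 12))/O = (-629 - (-7 + sqrt(12**2 + (-6)**2) - 1*(-6)))/(-661976) = (-629 - (-7 + sqrt(144 + 36) + 6))*(-1/661976) = (-629 - (-7 + sqrt(180) + 6))*(-1/661976) = (-629 - (-7 + 6*sqrt(5) + 6))*(-1/661976) = (-629 - (-1 + 6*sqrt(5)))*(-1/661976) = (-629 + (1 - 6*sqrt(5)))*(-1/661976) = (-628 - 6*sqrt(5))*(-1/661976) = 157/165494 + 3*sqrt(5)/330988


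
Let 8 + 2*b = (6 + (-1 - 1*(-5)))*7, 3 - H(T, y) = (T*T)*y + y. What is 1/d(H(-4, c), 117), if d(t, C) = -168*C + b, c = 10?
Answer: -1/19625 ≈ -5.0955e-5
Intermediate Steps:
H(T, y) = 3 - y - y*T**2 (H(T, y) = 3 - ((T*T)*y + y) = 3 - (T**2*y + y) = 3 - (y*T**2 + y) = 3 - (y + y*T**2) = 3 + (-y - y*T**2) = 3 - y - y*T**2)
b = 31 (b = -4 + ((6 + (-1 - 1*(-5)))*7)/2 = -4 + ((6 + (-1 + 5))*7)/2 = -4 + ((6 + 4)*7)/2 = -4 + (10*7)/2 = -4 + (1/2)*70 = -4 + 35 = 31)
d(t, C) = 31 - 168*C (d(t, C) = -168*C + 31 = 31 - 168*C)
1/d(H(-4, c), 117) = 1/(31 - 168*117) = 1/(31 - 19656) = 1/(-19625) = -1/19625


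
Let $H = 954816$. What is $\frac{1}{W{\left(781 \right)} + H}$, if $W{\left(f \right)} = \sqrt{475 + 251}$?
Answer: $\frac{159136}{151945598855} - \frac{11 \sqrt{6}}{911673593130} \approx 1.0473 \cdot 10^{-6}$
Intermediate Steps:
$W{\left(f \right)} = 11 \sqrt{6}$ ($W{\left(f \right)} = \sqrt{726} = 11 \sqrt{6}$)
$\frac{1}{W{\left(781 \right)} + H} = \frac{1}{11 \sqrt{6} + 954816} = \frac{1}{954816 + 11 \sqrt{6}}$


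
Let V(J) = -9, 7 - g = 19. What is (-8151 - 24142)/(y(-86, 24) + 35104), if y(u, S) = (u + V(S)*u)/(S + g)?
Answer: -96879/105484 ≈ -0.91842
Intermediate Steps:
g = -12 (g = 7 - 1*19 = 7 - 19 = -12)
y(u, S) = -8*u/(-12 + S) (y(u, S) = (u - 9*u)/(S - 12) = (-8*u)/(-12 + S) = -8*u/(-12 + S))
(-8151 - 24142)/(y(-86, 24) + 35104) = (-8151 - 24142)/(-8*(-86)/(-12 + 24) + 35104) = -32293/(-8*(-86)/12 + 35104) = -32293/(-8*(-86)*1/12 + 35104) = -32293/(172/3 + 35104) = -32293/105484/3 = -32293*3/105484 = -96879/105484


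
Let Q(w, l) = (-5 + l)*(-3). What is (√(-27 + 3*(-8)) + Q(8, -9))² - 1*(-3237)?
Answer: 4950 + 84*I*√51 ≈ 4950.0 + 599.88*I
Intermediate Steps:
Q(w, l) = 15 - 3*l
(√(-27 + 3*(-8)) + Q(8, -9))² - 1*(-3237) = (√(-27 + 3*(-8)) + (15 - 3*(-9)))² - 1*(-3237) = (√(-27 - 24) + (15 + 27))² + 3237 = (√(-51) + 42)² + 3237 = (I*√51 + 42)² + 3237 = (42 + I*√51)² + 3237 = 3237 + (42 + I*√51)²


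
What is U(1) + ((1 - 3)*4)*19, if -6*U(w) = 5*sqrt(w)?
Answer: -917/6 ≈ -152.83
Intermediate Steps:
U(w) = -5*sqrt(w)/6
U(1) + ((1 - 3)*4)*19 = -5*sqrt(1)/6 + ((1 - 3)*4)*19 = -5/6*1 - 2*4*19 = -5/6 - 8*19 = -5/6 - 152 = -917/6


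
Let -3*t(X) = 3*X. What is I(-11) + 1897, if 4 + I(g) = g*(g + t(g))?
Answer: 1893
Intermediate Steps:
t(X) = -X
I(g) = -4 (I(g) = -4 + g*(g - g) = -4 + g*0 = -4 + 0 = -4)
I(-11) + 1897 = -4 + 1897 = 1893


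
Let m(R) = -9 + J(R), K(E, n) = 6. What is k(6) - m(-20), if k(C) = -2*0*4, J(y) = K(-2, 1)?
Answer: 3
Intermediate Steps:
J(y) = 6
m(R) = -3 (m(R) = -9 + 6 = -3)
k(C) = 0 (k(C) = 0*4 = 0)
k(6) - m(-20) = 0 - 1*(-3) = 0 + 3 = 3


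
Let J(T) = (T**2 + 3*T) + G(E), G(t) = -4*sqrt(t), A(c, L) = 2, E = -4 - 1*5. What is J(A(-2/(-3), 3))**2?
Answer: -44 - 240*I ≈ -44.0 - 240.0*I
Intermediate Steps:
E = -9 (E = -4 - 5 = -9)
J(T) = T**2 - 12*I + 3*T (J(T) = (T**2 + 3*T) - 12*I = T**2 - 12*I + 3*T)
J(A(-2/(-3), 3))**2 = (2**2 - 12*I + 3*2)**2 = (4 - 12*I + 6)**2 = (10 - 12*I)**2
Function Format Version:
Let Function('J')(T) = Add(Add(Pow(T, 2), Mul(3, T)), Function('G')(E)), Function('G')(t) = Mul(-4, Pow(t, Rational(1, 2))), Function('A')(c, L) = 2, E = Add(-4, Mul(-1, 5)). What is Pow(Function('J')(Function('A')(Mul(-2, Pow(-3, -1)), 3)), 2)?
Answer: Add(-44, Mul(-240, I)) ≈ Add(-44.000, Mul(-240.00, I))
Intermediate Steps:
E = -9 (E = Add(-4, -5) = -9)
Function('J')(T) = Add(Pow(T, 2), Mul(-12, I), Mul(3, T)) (Function('J')(T) = Add(Add(Pow(T, 2), Mul(3, T)), Mul(-4, Pow(-9, Rational(1, 2)))) = Add(Add(Pow(T, 2), Mul(3, T)), Mul(-4, Mul(3, I))) = Add(Add(Pow(T, 2), Mul(3, T)), Mul(-12, I)) = Add(Pow(T, 2), Mul(-12, I), Mul(3, T)))
Pow(Function('J')(Function('A')(Mul(-2, Pow(-3, -1)), 3)), 2) = Pow(Add(Pow(2, 2), Mul(-12, I), Mul(3, 2)), 2) = Pow(Add(4, Mul(-12, I), 6), 2) = Pow(Add(10, Mul(-12, I)), 2)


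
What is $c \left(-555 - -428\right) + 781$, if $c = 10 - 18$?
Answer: $1797$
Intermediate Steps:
$c = -8$ ($c = 10 - 18 = -8$)
$c \left(-555 - -428\right) + 781 = - 8 \left(-555 - -428\right) + 781 = - 8 \left(-555 + 428\right) + 781 = \left(-8\right) \left(-127\right) + 781 = 1016 + 781 = 1797$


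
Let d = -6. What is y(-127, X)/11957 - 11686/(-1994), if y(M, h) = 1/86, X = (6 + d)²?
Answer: 6008369583/1025217094 ≈ 5.8606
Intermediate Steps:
X = 0 (X = (6 - 6)² = 0² = 0)
y(M, h) = 1/86
y(-127, X)/11957 - 11686/(-1994) = (1/86)/11957 - 11686/(-1994) = (1/86)*(1/11957) - 11686*(-1/1994) = 1/1028302 + 5843/997 = 6008369583/1025217094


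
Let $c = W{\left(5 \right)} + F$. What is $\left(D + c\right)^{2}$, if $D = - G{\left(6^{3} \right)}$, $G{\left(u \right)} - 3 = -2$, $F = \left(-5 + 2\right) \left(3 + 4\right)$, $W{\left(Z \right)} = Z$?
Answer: $289$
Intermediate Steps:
$F = -21$ ($F = \left(-3\right) 7 = -21$)
$G{\left(u \right)} = 1$ ($G{\left(u \right)} = 3 - 2 = 1$)
$c = -16$ ($c = 5 - 21 = -16$)
$D = -1$ ($D = \left(-1\right) 1 = -1$)
$\left(D + c\right)^{2} = \left(-1 - 16\right)^{2} = \left(-17\right)^{2} = 289$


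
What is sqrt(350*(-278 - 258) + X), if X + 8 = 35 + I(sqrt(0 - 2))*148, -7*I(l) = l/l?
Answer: I*sqrt(9192113)/7 ≈ 433.12*I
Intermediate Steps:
I(l) = -1/7 (I(l) = -l/(7*l) = -1/7*1 = -1/7)
X = 41/7 (X = -8 + (35 - 1/7*148) = -8 + (35 - 148/7) = -8 + 97/7 = 41/7 ≈ 5.8571)
sqrt(350*(-278 - 258) + X) = sqrt(350*(-278 - 258) + 41/7) = sqrt(350*(-536) + 41/7) = sqrt(-187600 + 41/7) = sqrt(-1313159/7) = I*sqrt(9192113)/7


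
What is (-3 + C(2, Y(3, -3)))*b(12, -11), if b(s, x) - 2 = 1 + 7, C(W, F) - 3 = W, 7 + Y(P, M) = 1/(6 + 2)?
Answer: 20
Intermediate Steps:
Y(P, M) = -55/8 (Y(P, M) = -7 + 1/(6 + 2) = -7 + 1/8 = -7 + ⅛ = -55/8)
C(W, F) = 3 + W
b(s, x) = 10 (b(s, x) = 2 + (1 + 7) = 2 + 8 = 10)
(-3 + C(2, Y(3, -3)))*b(12, -11) = (-3 + (3 + 2))*10 = (-3 + 5)*10 = 2*10 = 20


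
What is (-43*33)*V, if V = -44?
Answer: 62436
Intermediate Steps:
(-43*33)*V = -43*33*(-44) = -1419*(-44) = 62436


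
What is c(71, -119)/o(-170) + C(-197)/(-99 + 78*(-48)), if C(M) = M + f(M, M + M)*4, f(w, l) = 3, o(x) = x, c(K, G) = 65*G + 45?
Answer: 2958412/65331 ≈ 45.283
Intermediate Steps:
c(K, G) = 45 + 65*G
C(M) = 12 + M (C(M) = M + 3*4 = M + 12 = 12 + M)
c(71, -119)/o(-170) + C(-197)/(-99 + 78*(-48)) = (45 + 65*(-119))/(-170) + (12 - 197)/(-99 + 78*(-48)) = (45 - 7735)*(-1/170) - 185/(-99 - 3744) = -7690*(-1/170) - 185/(-3843) = 769/17 - 185*(-1/3843) = 769/17 + 185/3843 = 2958412/65331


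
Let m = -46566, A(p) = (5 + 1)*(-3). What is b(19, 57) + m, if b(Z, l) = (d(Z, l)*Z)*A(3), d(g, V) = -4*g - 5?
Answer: -18864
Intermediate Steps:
A(p) = -18 (A(p) = 6*(-3) = -18)
d(g, V) = -5 - 4*g
b(Z, l) = -18*Z*(-5 - 4*Z) (b(Z, l) = ((-5 - 4*Z)*Z)*(-18) = (Z*(-5 - 4*Z))*(-18) = -18*Z*(-5 - 4*Z))
b(19, 57) + m = 18*19*(5 + 4*19) - 46566 = 18*19*(5 + 76) - 46566 = 18*19*81 - 46566 = 27702 - 46566 = -18864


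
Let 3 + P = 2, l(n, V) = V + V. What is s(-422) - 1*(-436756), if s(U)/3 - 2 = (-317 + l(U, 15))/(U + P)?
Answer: 61583729/141 ≈ 4.3676e+5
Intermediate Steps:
l(n, V) = 2*V
P = -1 (P = -3 + 2 = -1)
s(U) = 6 - 861/(-1 + U) (s(U) = 6 + 3*((-317 + 2*15)/(U - 1)) = 6 + 3*((-317 + 30)/(-1 + U)) = 6 + 3*(-287/(-1 + U)) = 6 - 861/(-1 + U))
s(-422) - 1*(-436756) = 3*(-289 + 2*(-422))/(-1 - 422) - 1*(-436756) = 3*(-289 - 844)/(-423) + 436756 = 3*(-1/423)*(-1133) + 436756 = 1133/141 + 436756 = 61583729/141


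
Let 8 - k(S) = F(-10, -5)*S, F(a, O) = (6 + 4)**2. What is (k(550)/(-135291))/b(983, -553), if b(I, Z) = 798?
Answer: 3928/7711587 ≈ 0.00050936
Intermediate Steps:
F(a, O) = 100 (F(a, O) = 10**2 = 100)
k(S) = 8 - 100*S
(k(550)/(-135291))/b(983, -553) = ((8 - 100*550)/(-135291))/798 = ((8 - 55000)*(-1/135291))*(1/798) = -54992*(-1/135291)*(1/798) = (54992/135291)*(1/798) = 3928/7711587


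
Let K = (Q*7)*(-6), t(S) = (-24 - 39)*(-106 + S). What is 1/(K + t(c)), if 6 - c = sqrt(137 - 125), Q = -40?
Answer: 95/757533 - sqrt(3)/505022 ≈ 0.00012198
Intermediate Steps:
c = 6 - 2*sqrt(3) (c = 6 - sqrt(137 - 125) = 6 - sqrt(12) = 6 - 2*sqrt(3) ≈ 2.5359)
t(S) = 6678 - 63*S (t(S) = -63*(-106 + S) = 6678 - 63*S)
K = 1680 (K = -40*7*(-6) = -280*(-6) = 1680)
1/(K + t(c)) = 1/(1680 + (6678 - 63*(6 - 2*sqrt(3)))) = 1/(1680 + (6678 + (-378 + 126*sqrt(3)))) = 1/(1680 + (6300 + 126*sqrt(3))) = 1/(7980 + 126*sqrt(3))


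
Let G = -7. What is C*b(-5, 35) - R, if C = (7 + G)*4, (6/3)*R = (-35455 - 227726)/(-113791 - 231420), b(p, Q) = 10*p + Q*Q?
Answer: -263181/690422 ≈ -0.38119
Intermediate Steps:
b(p, Q) = Q**2 + 10*p (b(p, Q) = 10*p + Q**2 = Q**2 + 10*p)
R = 263181/690422 (R = ((-35455 - 227726)/(-113791 - 231420))/2 = (-263181/(-345211))/2 = (-263181*(-1/345211))/2 = (1/2)*(263181/345211) = 263181/690422 ≈ 0.38119)
C = 0 (C = (7 - 7)*4 = 0*4 = 0)
C*b(-5, 35) - R = 0*(35**2 + 10*(-5)) - 1*263181/690422 = 0*(1225 - 50) - 263181/690422 = 0*1175 - 263181/690422 = 0 - 263181/690422 = -263181/690422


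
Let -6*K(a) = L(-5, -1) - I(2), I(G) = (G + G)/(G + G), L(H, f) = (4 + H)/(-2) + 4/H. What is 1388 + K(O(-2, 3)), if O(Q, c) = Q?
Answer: 83293/60 ≈ 1388.2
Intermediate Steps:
L(H, f) = -2 + 4/H - H/2 (L(H, f) = (4 + H)*(-½) + 4/H = (-2 - H/2) + 4/H = -2 + 4/H - H/2)
I(G) = 1 (I(G) = (2*G)/((2*G)) = (2*G)*(1/(2*G)) = 1)
K(a) = 13/60 (K(a) = -((-2 + 4/(-5) - ½*(-5)) - 1*1)/6 = -((-2 + 4*(-⅕) + 5/2) - 1)/6 = -((-2 - ⅘ + 5/2) - 1)/6 = -(-3/10 - 1)/6 = -⅙*(-13/10) = 13/60)
1388 + K(O(-2, 3)) = 1388 + 13/60 = 83293/60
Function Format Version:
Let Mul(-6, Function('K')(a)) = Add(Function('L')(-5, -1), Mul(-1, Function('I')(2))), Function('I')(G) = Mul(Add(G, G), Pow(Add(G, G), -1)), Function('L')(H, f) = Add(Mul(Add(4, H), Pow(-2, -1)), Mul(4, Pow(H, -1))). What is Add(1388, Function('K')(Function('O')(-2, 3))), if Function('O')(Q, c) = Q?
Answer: Rational(83293, 60) ≈ 1388.2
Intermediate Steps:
Function('L')(H, f) = Add(-2, Mul(4, Pow(H, -1)), Mul(Rational(-1, 2), H)) (Function('L')(H, f) = Add(Mul(Add(4, H), Rational(-1, 2)), Mul(4, Pow(H, -1))) = Add(Add(-2, Mul(Rational(-1, 2), H)), Mul(4, Pow(H, -1))) = Add(-2, Mul(4, Pow(H, -1)), Mul(Rational(-1, 2), H)))
Function('I')(G) = 1 (Function('I')(G) = Mul(Mul(2, G), Pow(Mul(2, G), -1)) = Mul(Mul(2, G), Mul(Rational(1, 2), Pow(G, -1))) = 1)
Function('K')(a) = Rational(13, 60) (Function('K')(a) = Mul(Rational(-1, 6), Add(Add(-2, Mul(4, Pow(-5, -1)), Mul(Rational(-1, 2), -5)), Mul(-1, 1))) = Mul(Rational(-1, 6), Add(Add(-2, Mul(4, Rational(-1, 5)), Rational(5, 2)), -1)) = Mul(Rational(-1, 6), Add(Add(-2, Rational(-4, 5), Rational(5, 2)), -1)) = Mul(Rational(-1, 6), Add(Rational(-3, 10), -1)) = Mul(Rational(-1, 6), Rational(-13, 10)) = Rational(13, 60))
Add(1388, Function('K')(Function('O')(-2, 3))) = Add(1388, Rational(13, 60)) = Rational(83293, 60)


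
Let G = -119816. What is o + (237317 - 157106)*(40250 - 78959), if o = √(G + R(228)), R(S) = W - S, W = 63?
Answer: -3104887599 + I*√119981 ≈ -3.1049e+9 + 346.38*I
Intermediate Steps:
R(S) = 63 - S
o = I*√119981 (o = √(-119816 + (63 - 1*228)) = √(-119816 + (63 - 228)) = √(-119816 - 165) = √(-119981) = I*√119981 ≈ 346.38*I)
o + (237317 - 157106)*(40250 - 78959) = I*√119981 + (237317 - 157106)*(40250 - 78959) = I*√119981 + 80211*(-38709) = I*√119981 - 3104887599 = -3104887599 + I*√119981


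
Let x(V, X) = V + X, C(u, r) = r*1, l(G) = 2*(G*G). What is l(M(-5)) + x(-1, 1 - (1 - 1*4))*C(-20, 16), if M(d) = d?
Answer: 98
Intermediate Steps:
l(G) = 2*G**2
C(u, r) = r
l(M(-5)) + x(-1, 1 - (1 - 1*4))*C(-20, 16) = 2*(-5)**2 + (-1 + (1 - (1 - 1*4)))*16 = 2*25 + (-1 + (1 - (1 - 4)))*16 = 50 + (-1 + (1 - 1*(-3)))*16 = 50 + (-1 + (1 + 3))*16 = 50 + (-1 + 4)*16 = 50 + 3*16 = 50 + 48 = 98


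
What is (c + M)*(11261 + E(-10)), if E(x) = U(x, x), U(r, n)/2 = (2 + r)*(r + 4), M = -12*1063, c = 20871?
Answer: 92162055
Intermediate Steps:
M = -12756
U(r, n) = 2*(2 + r)*(4 + r) (U(r, n) = 2*((2 + r)*(r + 4)) = 2*((2 + r)*(4 + r)) = 2*(2 + r)*(4 + r))
E(x) = 16 + 2*x**2 + 12*x
(c + M)*(11261 + E(-10)) = (20871 - 12756)*(11261 + (16 + 2*(-10)**2 + 12*(-10))) = 8115*(11261 + (16 + 2*100 - 120)) = 8115*(11261 + (16 + 200 - 120)) = 8115*(11261 + 96) = 8115*11357 = 92162055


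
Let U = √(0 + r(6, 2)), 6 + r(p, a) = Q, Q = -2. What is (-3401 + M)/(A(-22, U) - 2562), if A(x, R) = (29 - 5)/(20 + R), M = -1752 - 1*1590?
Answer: 146774881/55741446 - 6743*I*√2/55741446 ≈ 2.6331 - 0.00017108*I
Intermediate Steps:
r(p, a) = -8 (r(p, a) = -6 - 2 = -8)
U = 2*I*√2 (U = √(0 - 8) = √(-8) = 2*I*√2 ≈ 2.8284*I)
M = -3342 (M = -1752 - 1590 = -3342)
A(x, R) = 24/(20 + R)
(-3401 + M)/(A(-22, U) - 2562) = (-3401 - 3342)/(24/(20 + 2*I*√2) - 2562) = -6743/(-2562 + 24/(20 + 2*I*√2))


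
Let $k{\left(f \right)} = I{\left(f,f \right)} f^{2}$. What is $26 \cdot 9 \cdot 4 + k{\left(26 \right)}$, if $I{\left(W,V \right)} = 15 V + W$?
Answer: $282152$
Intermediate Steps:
$I{\left(W,V \right)} = W + 15 V$
$k{\left(f \right)} = 16 f^{3}$ ($k{\left(f \right)} = \left(f + 15 f\right) f^{2} = 16 f f^{2} = 16 f^{3}$)
$26 \cdot 9 \cdot 4 + k{\left(26 \right)} = 26 \cdot 9 \cdot 4 + 16 \cdot 26^{3} = 234 \cdot 4 + 16 \cdot 17576 = 936 + 281216 = 282152$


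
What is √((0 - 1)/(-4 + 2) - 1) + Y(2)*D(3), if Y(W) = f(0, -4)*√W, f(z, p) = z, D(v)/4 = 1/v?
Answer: I*√2/2 ≈ 0.70711*I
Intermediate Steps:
D(v) = 4/v (D(v) = 4*(1/v) = 4/v)
Y(W) = 0 (Y(W) = 0*√W = 0)
√((0 - 1)/(-4 + 2) - 1) + Y(2)*D(3) = √((0 - 1)/(-4 + 2) - 1) + 0*(4/3) = √(-1/(-2) - 1) + 0*(4*(⅓)) = √(-1*(-½) - 1) + 0*(4/3) = √(½ - 1) + 0 = √(-½) + 0 = I*√2/2 + 0 = I*√2/2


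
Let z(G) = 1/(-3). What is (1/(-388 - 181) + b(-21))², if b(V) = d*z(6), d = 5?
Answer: 8111104/2913849 ≈ 2.7836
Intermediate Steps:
z(G) = -⅓
b(V) = -5/3 (b(V) = 5*(-⅓) = -5/3)
(1/(-388 - 181) + b(-21))² = (1/(-388 - 181) - 5/3)² = (1/(-569) - 5/3)² = (-1/569 - 5/3)² = (-2848/1707)² = 8111104/2913849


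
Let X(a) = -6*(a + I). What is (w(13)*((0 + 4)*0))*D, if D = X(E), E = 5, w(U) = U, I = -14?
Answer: 0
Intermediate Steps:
X(a) = 84 - 6*a (X(a) = -6*(a - 14) = -6*(-14 + a) = 84 - 6*a)
D = 54 (D = 84 - 6*5 = 84 - 30 = 54)
(w(13)*((0 + 4)*0))*D = (13*((0 + 4)*0))*54 = (13*(4*0))*54 = (13*0)*54 = 0*54 = 0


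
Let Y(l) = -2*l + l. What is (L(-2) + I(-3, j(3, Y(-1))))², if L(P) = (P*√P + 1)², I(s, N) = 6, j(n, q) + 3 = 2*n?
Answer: -31 + 8*I*√2 ≈ -31.0 + 11.314*I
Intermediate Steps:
Y(l) = -l
j(n, q) = -3 + 2*n
L(P) = (1 + P^(3/2))² (L(P) = (P^(3/2) + 1)² = (1 + P^(3/2))²)
(L(-2) + I(-3, j(3, Y(-1))))² = ((1 + (-2)^(3/2))² + 6)² = ((1 - 2*I*√2)² + 6)² = (6 + (1 - 2*I*√2)²)²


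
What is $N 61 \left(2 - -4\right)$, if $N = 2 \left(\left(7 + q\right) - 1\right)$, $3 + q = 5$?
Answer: $5856$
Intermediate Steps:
$q = 2$ ($q = -3 + 5 = 2$)
$N = 16$ ($N = 2 \left(\left(7 + 2\right) - 1\right) = 2 \left(9 - 1\right) = 2 \cdot 8 = 16$)
$N 61 \left(2 - -4\right) = 16 \cdot 61 \left(2 - -4\right) = 976 \left(2 + 4\right) = 976 \cdot 6 = 5856$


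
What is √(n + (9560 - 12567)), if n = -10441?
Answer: 82*I*√2 ≈ 115.97*I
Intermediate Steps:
√(n + (9560 - 12567)) = √(-10441 + (9560 - 12567)) = √(-10441 - 3007) = √(-13448) = 82*I*√2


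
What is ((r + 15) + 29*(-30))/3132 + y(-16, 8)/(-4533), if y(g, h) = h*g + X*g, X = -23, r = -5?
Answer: -387505/1183113 ≈ -0.32753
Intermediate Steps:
y(g, h) = -23*g + g*h (y(g, h) = h*g - 23*g = g*h - 23*g = -23*g + g*h)
((r + 15) + 29*(-30))/3132 + y(-16, 8)/(-4533) = ((-5 + 15) + 29*(-30))/3132 - 16*(-23 + 8)/(-4533) = (10 - 870)*(1/3132) - 16*(-15)*(-1/4533) = -860*1/3132 + 240*(-1/4533) = -215/783 - 80/1511 = -387505/1183113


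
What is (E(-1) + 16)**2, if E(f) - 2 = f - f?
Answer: 324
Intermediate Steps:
E(f) = 2 (E(f) = 2 + (f - f) = 2 + 0 = 2)
(E(-1) + 16)**2 = (2 + 16)**2 = 18**2 = 324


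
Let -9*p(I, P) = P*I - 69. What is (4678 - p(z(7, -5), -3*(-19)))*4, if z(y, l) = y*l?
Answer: 53384/3 ≈ 17795.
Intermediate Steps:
z(y, l) = l*y
p(I, P) = 23/3 - I*P/9 (p(I, P) = -(P*I - 69)/9 = -(I*P - 69)/9 = -(-69 + I*P)/9 = 23/3 - I*P/9)
(4678 - p(z(7, -5), -3*(-19)))*4 = (4678 - (23/3 - (-5*7)*(-3*(-19))/9))*4 = (4678 - (23/3 - 1/9*(-35)*57))*4 = (4678 - (23/3 + 665/3))*4 = (4678 - 1*688/3)*4 = (4678 - 688/3)*4 = (13346/3)*4 = 53384/3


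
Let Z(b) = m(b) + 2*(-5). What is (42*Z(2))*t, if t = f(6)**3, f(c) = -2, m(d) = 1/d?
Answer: 3192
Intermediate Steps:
Z(b) = -10 + 1/b (Z(b) = 1/b + 2*(-5) = 1/b - 10 = -10 + 1/b)
t = -8 (t = (-2)**3 = -8)
(42*Z(2))*t = (42*(-10 + 1/2))*(-8) = (42*(-19/2))*(-8) = -399*(-8) = 3192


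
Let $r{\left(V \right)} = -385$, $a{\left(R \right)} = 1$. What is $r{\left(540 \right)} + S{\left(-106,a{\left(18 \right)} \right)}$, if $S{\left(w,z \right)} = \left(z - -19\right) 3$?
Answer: $-325$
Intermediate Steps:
$S{\left(w,z \right)} = 57 + 3 z$ ($S{\left(w,z \right)} = \left(z + 19\right) 3 = \left(19 + z\right) 3 = 57 + 3 z$)
$r{\left(540 \right)} + S{\left(-106,a{\left(18 \right)} \right)} = -385 + \left(57 + 3 \cdot 1\right) = -385 + \left(57 + 3\right) = -385 + 60 = -325$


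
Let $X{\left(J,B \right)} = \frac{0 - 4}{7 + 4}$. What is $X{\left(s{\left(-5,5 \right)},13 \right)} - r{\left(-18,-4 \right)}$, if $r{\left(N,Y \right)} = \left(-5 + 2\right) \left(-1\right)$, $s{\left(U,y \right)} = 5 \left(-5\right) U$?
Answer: $- \frac{37}{11} \approx -3.3636$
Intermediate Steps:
$s{\left(U,y \right)} = - 25 U$
$r{\left(N,Y \right)} = 3$ ($r{\left(N,Y \right)} = \left(-3\right) \left(-1\right) = 3$)
$X{\left(J,B \right)} = - \frac{4}{11}$
$X{\left(s{\left(-5,5 \right)},13 \right)} - r{\left(-18,-4 \right)} = - \frac{4}{11} - 3 = - \frac{37}{11}$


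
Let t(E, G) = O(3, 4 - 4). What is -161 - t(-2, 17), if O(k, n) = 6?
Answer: -167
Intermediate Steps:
t(E, G) = 6
-161 - t(-2, 17) = -161 - 1*6 = -161 - 6 = -167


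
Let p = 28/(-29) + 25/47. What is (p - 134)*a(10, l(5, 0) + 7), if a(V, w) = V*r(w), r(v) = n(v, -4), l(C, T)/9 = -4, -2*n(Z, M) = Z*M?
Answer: 3664660/47 ≈ 77972.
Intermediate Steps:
n(Z, M) = -M*Z/2 (n(Z, M) = -Z*M/2 = -M*Z/2)
l(C, T) = -36 (l(C, T) = 9*(-4) = -36)
r(v) = 2*v (r(v) = -1/2*(-4)*v = 2*v)
p = -591/1363 (p = 28*(-1/29) + 25*(1/47) = -28/29 + 25/47 = -591/1363 ≈ -0.43360)
a(V, w) = 2*V*w (a(V, w) = V*(2*w) = 2*V*w)
(p - 134)*a(10, l(5, 0) + 7) = (-591/1363 - 134)*(2*10*(-36 + 7)) = -366466*10*(-29)/1363 = -183233/1363*(-580) = 3664660/47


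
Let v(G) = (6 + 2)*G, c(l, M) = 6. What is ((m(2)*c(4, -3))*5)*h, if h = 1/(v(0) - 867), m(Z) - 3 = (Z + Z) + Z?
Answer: -90/289 ≈ -0.31142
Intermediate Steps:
v(G) = 8*G
m(Z) = 3 + 3*Z (m(Z) = 3 + ((Z + Z) + Z) = 3 + (2*Z + Z) = 3 + 3*Z)
h = -1/867 (h = 1/(8*0 - 867) = 1/(0 - 867) = 1/(-867) = -1/867 ≈ -0.0011534)
((m(2)*c(4, -3))*5)*h = (((3 + 3*2)*6)*5)*(-1/867) = (((3 + 6)*6)*5)*(-1/867) = ((9*6)*5)*(-1/867) = (54*5)*(-1/867) = 270*(-1/867) = -90/289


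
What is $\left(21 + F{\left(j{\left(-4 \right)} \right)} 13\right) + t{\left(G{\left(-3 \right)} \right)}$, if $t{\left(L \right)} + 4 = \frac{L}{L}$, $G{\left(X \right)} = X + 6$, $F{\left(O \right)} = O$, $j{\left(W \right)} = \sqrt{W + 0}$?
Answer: $18 + 26 i \approx 18.0 + 26.0 i$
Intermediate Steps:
$j{\left(W \right)} = \sqrt{W}$
$G{\left(X \right)} = 6 + X$
$t{\left(L \right)} = -3$ ($t{\left(L \right)} = -4 + \frac{L}{L} = -4 + 1 = -3$)
$\left(21 + F{\left(j{\left(-4 \right)} \right)} 13\right) + t{\left(G{\left(-3 \right)} \right)} = \left(21 + \sqrt{-4} \cdot 13\right) - 3 = \left(21 + 2 i 13\right) - 3 = \left(21 + 26 i\right) - 3 = 18 + 26 i$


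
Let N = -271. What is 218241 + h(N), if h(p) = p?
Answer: 217970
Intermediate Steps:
218241 + h(N) = 218241 - 271 = 217970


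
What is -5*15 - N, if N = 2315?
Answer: -2390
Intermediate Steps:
-5*15 - N = -5*15 - 1*2315 = -75 - 2315 = -2390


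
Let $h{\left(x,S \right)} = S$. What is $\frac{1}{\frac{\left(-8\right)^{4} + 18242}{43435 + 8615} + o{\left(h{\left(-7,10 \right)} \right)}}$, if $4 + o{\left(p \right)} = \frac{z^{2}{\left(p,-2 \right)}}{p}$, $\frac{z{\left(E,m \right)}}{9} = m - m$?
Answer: $- \frac{8675}{30977} \approx -0.28005$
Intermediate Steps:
$z{\left(E,m \right)} = 0$ ($z{\left(E,m \right)} = 9 \left(m - m\right) = 9 \cdot 0 = 0$)
$o{\left(p \right)} = -4$ ($o{\left(p \right)} = -4 + \frac{0^{2}}{p} = -4 + \frac{0}{p} = -4 + 0 = -4$)
$\frac{1}{\frac{\left(-8\right)^{4} + 18242}{43435 + 8615} + o{\left(h{\left(-7,10 \right)} \right)}} = \frac{1}{\frac{\left(-8\right)^{4} + 18242}{43435 + 8615} - 4} = \frac{1}{\frac{4096 + 18242}{52050} - 4} = \frac{1}{22338 \cdot \frac{1}{52050} - 4} = \frac{1}{\frac{3723}{8675} - 4} = \frac{1}{- \frac{30977}{8675}} = - \frac{8675}{30977}$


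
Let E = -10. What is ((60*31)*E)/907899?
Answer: -6200/302633 ≈ -0.020487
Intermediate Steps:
((60*31)*E)/907899 = ((60*31)*(-10))/907899 = (1860*(-10))*(1/907899) = -18600*1/907899 = -6200/302633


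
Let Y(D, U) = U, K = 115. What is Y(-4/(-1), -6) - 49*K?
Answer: -5641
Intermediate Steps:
Y(-4/(-1), -6) - 49*K = -6 - 49*115 = -6 - 5635 = -5641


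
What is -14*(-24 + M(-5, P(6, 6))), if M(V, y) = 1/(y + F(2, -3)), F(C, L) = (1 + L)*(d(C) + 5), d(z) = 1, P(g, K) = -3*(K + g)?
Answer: 8071/24 ≈ 336.29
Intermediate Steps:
P(g, K) = -3*K - 3*g
F(C, L) = 6 + 6*L (F(C, L) = (1 + L)*(1 + 5) = (1 + L)*6 = 6 + 6*L)
M(V, y) = 1/(-12 + y) (M(V, y) = 1/(y + (6 + 6*(-3))) = 1/(y + (6 - 18)) = 1/(y - 12) = 1/(-12 + y))
-14*(-24 + M(-5, P(6, 6))) = -14*(-24 + 1/(-12 + (-3*6 - 3*6))) = -14*(-24 + 1/(-12 + (-18 - 18))) = -14*(-24 + 1/(-12 - 36)) = -14*(-24 + 1/(-48)) = -14*(-24 - 1/48) = -14*(-1153/48) = 8071/24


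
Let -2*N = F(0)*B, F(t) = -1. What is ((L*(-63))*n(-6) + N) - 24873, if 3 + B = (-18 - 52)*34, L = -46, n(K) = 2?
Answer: -40537/2 ≈ -20269.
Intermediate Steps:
B = -2383 (B = -3 + (-18 - 52)*34 = -3 - 70*34 = -3 - 2380 = -2383)
N = -2383/2 (N = -(-1)*(-2383)/2 = -½*2383 = -2383/2 ≈ -1191.5)
((L*(-63))*n(-6) + N) - 24873 = (-46*(-63)*2 - 2383/2) - 24873 = (2898*2 - 2383/2) - 24873 = (5796 - 2383/2) - 24873 = 9209/2 - 24873 = -40537/2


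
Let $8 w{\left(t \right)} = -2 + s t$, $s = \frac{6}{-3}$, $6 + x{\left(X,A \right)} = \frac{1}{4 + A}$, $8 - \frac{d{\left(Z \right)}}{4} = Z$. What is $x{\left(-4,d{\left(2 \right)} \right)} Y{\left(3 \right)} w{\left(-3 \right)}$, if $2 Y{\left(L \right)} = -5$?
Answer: $\frac{835}{112} \approx 7.4554$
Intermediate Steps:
$d{\left(Z \right)} = 32 - 4 Z$
$Y{\left(L \right)} = - \frac{5}{2}$ ($Y{\left(L \right)} = \frac{1}{2} \left(-5\right) = - \frac{5}{2}$)
$x{\left(X,A \right)} = -6 + \frac{1}{4 + A}$
$s = -2$ ($s = 6 \left(- \frac{1}{3}\right) = -2$)
$w{\left(t \right)} = - \frac{1}{4} - \frac{t}{4}$ ($w{\left(t \right)} = \frac{-2 - 2 t}{8} = - \frac{1}{4} - \frac{t}{4}$)
$x{\left(-4,d{\left(2 \right)} \right)} Y{\left(3 \right)} w{\left(-3 \right)} = \frac{-23 - 6 \left(32 - 8\right)}{4 + \left(32 - 8\right)} \left(- \frac{5}{2}\right) \left(- \frac{1}{4} - - \frac{3}{4}\right) = \frac{-23 - 6 \left(32 - 8\right)}{4 + \left(32 - 8\right)} \left(- \frac{5}{2}\right) \left(- \frac{1}{4} + \frac{3}{4}\right) = \frac{-23 - 144}{4 + 24} \left(- \frac{5}{2}\right) \frac{1}{2} = \frac{-23 - 144}{28} \left(- \frac{5}{2}\right) \frac{1}{2} = \frac{1}{28} \left(-167\right) \left(- \frac{5}{2}\right) \frac{1}{2} = \left(- \frac{167}{28}\right) \left(- \frac{5}{2}\right) \frac{1}{2} = \frac{835}{56} \cdot \frac{1}{2} = \frac{835}{112}$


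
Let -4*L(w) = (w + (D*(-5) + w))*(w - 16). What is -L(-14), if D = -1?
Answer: 345/2 ≈ 172.50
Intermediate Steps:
L(w) = -(-16 + w)*(5 + 2*w)/4 (L(w) = -(w + (-1*(-5) + w))*(w - 16)/4 = -(w + (5 + w))*(-16 + w)/4 = -(5 + 2*w)*(-16 + w)/4 = -(-16 + w)*(5 + 2*w)/4)
-L(-14) = -(20 - ½*(-14)² + (27/4)*(-14)) = -(20 - ½*196 - 189/2) = -(20 - 98 - 189/2) = -1*(-345/2) = 345/2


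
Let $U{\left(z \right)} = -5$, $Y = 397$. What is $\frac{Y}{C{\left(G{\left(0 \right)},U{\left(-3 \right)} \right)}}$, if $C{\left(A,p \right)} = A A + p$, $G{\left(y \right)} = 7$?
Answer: $\frac{397}{44} \approx 9.0227$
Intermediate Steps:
$C{\left(A,p \right)} = p + A^{2}$ ($C{\left(A,p \right)} = A^{2} + p = p + A^{2}$)
$\frac{Y}{C{\left(G{\left(0 \right)},U{\left(-3 \right)} \right)}} = \frac{397}{-5 + 7^{2}} = \frac{397}{-5 + 49} = \frac{397}{44}$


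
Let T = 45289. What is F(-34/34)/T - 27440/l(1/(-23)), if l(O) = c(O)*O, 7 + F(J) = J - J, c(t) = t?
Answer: -657404254647/45289 ≈ -1.4516e+7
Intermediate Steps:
F(J) = -7 (F(J) = -7 + (J - J) = -7 + 0 = -7)
l(O) = O² (l(O) = O*O = O²)
F(-34/34)/T - 27440/l(1/(-23)) = -7/45289 - 27440/((1/(-23))²) = -7*1/45289 - 27440/((-1/23)²) = -7/45289 - 27440/1/529 = -7/45289 - 27440*529 = -7/45289 - 14515760 = -657404254647/45289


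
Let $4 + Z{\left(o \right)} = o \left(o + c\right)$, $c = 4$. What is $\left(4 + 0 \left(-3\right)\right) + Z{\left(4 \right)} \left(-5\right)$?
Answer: $-136$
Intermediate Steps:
$Z{\left(o \right)} = -4 + o \left(4 + o\right)$ ($Z{\left(o \right)} = -4 + o \left(o + 4\right) = -4 + o \left(4 + o\right)$)
$\left(4 + 0 \left(-3\right)\right) + Z{\left(4 \right)} \left(-5\right) = \left(4 + 0 \left(-3\right)\right) + \left(-4 + 4^{2} + 4 \cdot 4\right) \left(-5\right) = \left(4 + 0\right) + \left(-4 + 16 + 16\right) \left(-5\right) = 4 + 28 \left(-5\right) = 4 - 140 = -136$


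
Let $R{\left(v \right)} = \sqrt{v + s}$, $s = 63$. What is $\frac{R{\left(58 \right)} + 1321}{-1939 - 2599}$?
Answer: $- \frac{666}{2269} \approx -0.29352$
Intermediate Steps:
$R{\left(v \right)} = \sqrt{63 + v}$ ($R{\left(v \right)} = \sqrt{v + 63} = \sqrt{63 + v}$)
$\frac{R{\left(58 \right)} + 1321}{-1939 - 2599} = \frac{\sqrt{63 + 58} + 1321}{-1939 - 2599} = \frac{\sqrt{121} + 1321}{-4538} = \left(11 + 1321\right) \left(- \frac{1}{4538}\right) = 1332 \left(- \frac{1}{4538}\right) = - \frac{666}{2269}$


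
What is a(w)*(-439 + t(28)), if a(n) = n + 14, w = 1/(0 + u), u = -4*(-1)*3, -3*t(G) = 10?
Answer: -224263/36 ≈ -6229.5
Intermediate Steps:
t(G) = -10/3 (t(G) = -⅓*10 = -10/3)
u = 12 (u = 4*3 = 12)
w = 1/12 (w = 1/(0 + 12) = 1/12 ≈ 0.083333)
a(n) = 14 + n
a(w)*(-439 + t(28)) = (14 + 1/12)*(-439 - 10/3) = (169/12)*(-1327/3) = -224263/36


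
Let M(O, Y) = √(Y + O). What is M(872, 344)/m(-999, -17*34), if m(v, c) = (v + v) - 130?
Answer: -√19/266 ≈ -0.016387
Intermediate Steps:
M(O, Y) = √(O + Y)
m(v, c) = -130 + 2*v (m(v, c) = 2*v - 130 = -130 + 2*v)
M(872, 344)/m(-999, -17*34) = √(872 + 344)/(-130 + 2*(-999)) = √1216/(-130 - 1998) = (8*√19)/(-2128) = (8*√19)*(-1/2128) = -√19/266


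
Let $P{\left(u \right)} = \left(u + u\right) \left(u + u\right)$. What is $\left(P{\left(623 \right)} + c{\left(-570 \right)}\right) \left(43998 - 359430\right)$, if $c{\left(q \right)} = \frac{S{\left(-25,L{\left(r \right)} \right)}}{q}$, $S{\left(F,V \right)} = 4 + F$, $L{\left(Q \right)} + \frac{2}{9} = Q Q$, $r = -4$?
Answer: $- \frac{46522757660652}{95} \approx -4.8971 \cdot 10^{11}$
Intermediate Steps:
$L{\left(Q \right)} = - \frac{2}{9} + Q^{2}$ ($L{\left(Q \right)} = - \frac{2}{9} + Q Q = - \frac{2}{9} + Q^{2}$)
$P{\left(u \right)} = 4 u^{2}$ ($P{\left(u \right)} = 2 u 2 u = 4 u^{2}$)
$c{\left(q \right)} = - \frac{21}{q}$ ($c{\left(q \right)} = \frac{4 - 25}{q} = - \frac{21}{q}$)
$\left(P{\left(623 \right)} + c{\left(-570 \right)}\right) \left(43998 - 359430\right) = \left(4 \cdot 623^{2} - \frac{21}{-570}\right) \left(43998 - 359430\right) = \left(4 \cdot 388129 - - \frac{7}{190}\right) \left(-315432\right) = \left(1552516 + \frac{7}{190}\right) \left(-315432\right) = \frac{294978047}{190} \left(-315432\right) = - \frac{46522757660652}{95}$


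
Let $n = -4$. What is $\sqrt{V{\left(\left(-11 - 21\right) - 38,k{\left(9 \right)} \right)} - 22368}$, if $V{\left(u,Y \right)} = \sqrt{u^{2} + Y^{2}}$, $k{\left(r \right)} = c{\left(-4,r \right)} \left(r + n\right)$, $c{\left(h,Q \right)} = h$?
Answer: $\sqrt{-22368 + 10 \sqrt{53}} \approx 149.32 i$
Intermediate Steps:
$k{\left(r \right)} = 16 - 4 r$ ($k{\left(r \right)} = - 4 \left(r - 4\right) = - 4 \left(-4 + r\right) = 16 - 4 r$)
$V{\left(u,Y \right)} = \sqrt{Y^{2} + u^{2}}$
$\sqrt{V{\left(\left(-11 - 21\right) - 38,k{\left(9 \right)} \right)} - 22368} = \sqrt{\sqrt{\left(16 - 36\right)^{2} + \left(\left(-11 - 21\right) - 38\right)^{2}} - 22368} = \sqrt{\sqrt{\left(16 - 36\right)^{2} + \left(-32 - 38\right)^{2}} - 22368} = \sqrt{\sqrt{\left(-20\right)^{2} + \left(-70\right)^{2}} - 22368} = \sqrt{\sqrt{400 + 4900} - 22368} = \sqrt{\sqrt{5300} - 22368} = \sqrt{10 \sqrt{53} - 22368} = \sqrt{-22368 + 10 \sqrt{53}}$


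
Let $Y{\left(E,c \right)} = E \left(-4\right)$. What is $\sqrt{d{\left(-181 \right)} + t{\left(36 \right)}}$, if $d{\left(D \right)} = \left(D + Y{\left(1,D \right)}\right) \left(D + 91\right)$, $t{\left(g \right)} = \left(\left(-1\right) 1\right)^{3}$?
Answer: $\sqrt{16649} \approx 129.03$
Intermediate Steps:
$Y{\left(E,c \right)} = - 4 E$
$t{\left(g \right)} = -1$ ($t{\left(g \right)} = \left(-1\right)^{3} = -1$)
$d{\left(D \right)} = \left(-4 + D\right) \left(91 + D\right)$ ($d{\left(D \right)} = \left(D - 4\right) \left(D + 91\right) = \left(D - 4\right) \left(91 + D\right) = \left(-4 + D\right) \left(91 + D\right)$)
$\sqrt{d{\left(-181 \right)} + t{\left(36 \right)}} = \sqrt{\left(-364 + \left(-181\right)^{2} + 87 \left(-181\right)\right) - 1} = \sqrt{\left(-364 + 32761 - 15747\right) - 1} = \sqrt{16650 - 1} = \sqrt{16649}$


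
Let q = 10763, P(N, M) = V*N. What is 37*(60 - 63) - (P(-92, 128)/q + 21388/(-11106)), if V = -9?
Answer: -6523628591/59766939 ≈ -109.15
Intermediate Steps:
P(N, M) = -9*N
37*(60 - 63) - (P(-92, 128)/q + 21388/(-11106)) = 37*(60 - 63) - (-9*(-92)/10763 + 21388/(-11106)) = 37*(-3) - (828*(1/10763) + 21388*(-1/11106)) = -111 - (828/10763 - 10694/5553) = -111 - 1*(-110501638/59766939) = -111 + 110501638/59766939 = -6523628591/59766939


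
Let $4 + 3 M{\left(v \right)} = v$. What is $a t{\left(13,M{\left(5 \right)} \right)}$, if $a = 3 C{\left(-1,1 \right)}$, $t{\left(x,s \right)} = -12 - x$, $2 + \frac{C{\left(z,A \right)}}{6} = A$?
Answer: $450$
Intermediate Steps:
$M{\left(v \right)} = - \frac{4}{3} + \frac{v}{3}$
$C{\left(z,A \right)} = -12 + 6 A$
$a = -18$ ($a = 3 \left(-12 + 6 \cdot 1\right) = 3 \left(-12 + 6\right) = 3 \left(-6\right) = -18$)
$a t{\left(13,M{\left(5 \right)} \right)} = - 18 \left(-12 - 13\right) = \left(-18\right) \left(-25\right) = 450$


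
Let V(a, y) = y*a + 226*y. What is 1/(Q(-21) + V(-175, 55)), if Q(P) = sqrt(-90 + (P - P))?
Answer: 187/524541 - I*sqrt(10)/2622705 ≈ 0.0003565 - 1.2057e-6*I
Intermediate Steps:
V(a, y) = 226*y + a*y (V(a, y) = a*y + 226*y = 226*y + a*y)
Q(P) = 3*I*sqrt(10) (Q(P) = sqrt(-90 + 0) = sqrt(-90) = 3*I*sqrt(10))
1/(Q(-21) + V(-175, 55)) = 1/(3*I*sqrt(10) + 55*(226 - 175)) = 1/(3*I*sqrt(10) + 55*51) = 1/(3*I*sqrt(10) + 2805) = 1/(2805 + 3*I*sqrt(10))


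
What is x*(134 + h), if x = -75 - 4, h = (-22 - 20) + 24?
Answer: -9164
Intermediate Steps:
h = -18 (h = -42 + 24 = -18)
x = -79
x*(134 + h) = -79*(134 - 18) = -79*116 = -9164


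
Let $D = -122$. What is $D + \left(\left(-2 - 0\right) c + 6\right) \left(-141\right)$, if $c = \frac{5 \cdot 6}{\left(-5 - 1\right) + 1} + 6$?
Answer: $-968$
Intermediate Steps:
$c = 0$ ($c = \frac{30}{\left(-5 - 1\right) + 1} + 6 = \frac{30}{-6 + 1} + 6 = \frac{30}{-5} + 6 = 30 \left(- \frac{1}{5}\right) + 6 = -6 + 6 = 0$)
$D + \left(\left(-2 - 0\right) c + 6\right) \left(-141\right) = -122 + \left(\left(-2 - 0\right) 0 + 6\right) \left(-141\right) = -122 + \left(\left(-2 + 0\right) 0 + 6\right) \left(-141\right) = -122 + \left(\left(-2\right) 0 + 6\right) \left(-141\right) = -122 + \left(0 + 6\right) \left(-141\right) = -122 + 6 \left(-141\right) = -122 - 846 = -968$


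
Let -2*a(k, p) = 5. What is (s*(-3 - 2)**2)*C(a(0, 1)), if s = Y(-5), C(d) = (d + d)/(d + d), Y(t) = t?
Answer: -125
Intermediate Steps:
a(k, p) = -5/2 (a(k, p) = -1/2*5 = -5/2)
C(d) = 1 (C(d) = (2*d)/((2*d)) = (2*d)*(1/(2*d)) = 1)
s = -5
(s*(-3 - 2)**2)*C(a(0, 1)) = -5*(-3 - 2)**2*1 = -5*(-5)**2*1 = -5*25*1 = -125*1 = -125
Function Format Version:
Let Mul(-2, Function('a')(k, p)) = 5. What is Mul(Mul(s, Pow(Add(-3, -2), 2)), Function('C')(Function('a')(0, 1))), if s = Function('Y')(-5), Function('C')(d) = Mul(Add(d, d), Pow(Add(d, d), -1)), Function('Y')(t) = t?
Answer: -125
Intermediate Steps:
Function('a')(k, p) = Rational(-5, 2) (Function('a')(k, p) = Mul(Rational(-1, 2), 5) = Rational(-5, 2))
Function('C')(d) = 1 (Function('C')(d) = Mul(Mul(2, d), Pow(Mul(2, d), -1)) = Mul(Mul(2, d), Mul(Rational(1, 2), Pow(d, -1))) = 1)
s = -5
Mul(Mul(s, Pow(Add(-3, -2), 2)), Function('C')(Function('a')(0, 1))) = Mul(Mul(-5, Pow(Add(-3, -2), 2)), 1) = Mul(Mul(-5, Pow(-5, 2)), 1) = Mul(Mul(-5, 25), 1) = Mul(-125, 1) = -125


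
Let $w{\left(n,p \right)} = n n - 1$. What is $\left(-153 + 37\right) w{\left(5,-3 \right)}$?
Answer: $-2784$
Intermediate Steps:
$w{\left(n,p \right)} = -1 + n^{2}$ ($w{\left(n,p \right)} = n^{2} - 1 = -1 + n^{2}$)
$\left(-153 + 37\right) w{\left(5,-3 \right)} = \left(-153 + 37\right) \left(-1 + 5^{2}\right) = - 116 \left(-1 + 25\right) = \left(-116\right) 24 = -2784$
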